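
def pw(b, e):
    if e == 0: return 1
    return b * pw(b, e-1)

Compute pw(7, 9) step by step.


pw(7, 9)
= 7 * pw(7, 8)
= 7 * 7 * pw(7, 7)
= 7 * 7 * 7 * pw(7, 6)
= 7 * 7 * 7 * 7 * pw(7, 5)
= 7 * 7 * 7 * 7 * 7 * pw(7, 4)
= 7 * 7 * 7 * 7 * 7 * 7 * pw(7, 3)
= 7 * 7 * 7 * 7 * 7 * 7 * 7 * pw(7, 2)
= 7 * 7 * 7 * 7 * 7 * 7 * 7 * 7 * pw(7, 1)
= 7 * 7 * 7 * 7 * 7 * 7 * 7 * 7 * 7 * pw(7, 0)
= 7 * 7 * 7 * 7 * 7 * 7 * 7 * 7 * 7 * 1
= 40353607

40353607


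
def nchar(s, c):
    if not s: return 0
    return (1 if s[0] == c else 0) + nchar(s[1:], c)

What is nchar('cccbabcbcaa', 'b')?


s[0]='c' != 'b' -> 0
s[0]='c' != 'b' -> 0
s[0]='c' != 'b' -> 0
s[0]='b' == 'b' -> 1
s[0]='a' != 'b' -> 0
s[0]='b' == 'b' -> 1
s[0]='c' != 'b' -> 0
s[0]='b' == 'b' -> 1
s[0]='c' != 'b' -> 0
s[0]='a' != 'b' -> 0
s[0]='a' != 'b' -> 0
Sum: 0 + 0 + 0 + 1 + 0 + 1 + 0 + 1 + 0 + 0 + 0 = 3

3


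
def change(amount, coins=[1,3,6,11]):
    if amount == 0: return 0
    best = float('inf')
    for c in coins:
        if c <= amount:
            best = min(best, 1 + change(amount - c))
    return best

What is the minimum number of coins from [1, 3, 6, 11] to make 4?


Building up with DP:
change(0) = 0
change(1) = min(1+change(0)=1+0=1) = 1
change(2) = min(1+change(1)=1+1=2) = 2
change(3) = min(1+change(2)=1+2=3, 1+change(0)=1+0=1) = 1
change(4) = min(1+change(3)=1+1=2, 1+change(1)=1+1=2) = 2

2


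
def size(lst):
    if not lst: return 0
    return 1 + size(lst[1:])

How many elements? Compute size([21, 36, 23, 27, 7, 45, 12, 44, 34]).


size([21, 36, 23, 27, 7, 45, 12, 44, 34]) = 1 + size([36, 23, 27, 7, 45, 12, 44, 34])
size([36, 23, 27, 7, 45, 12, 44, 34]) = 1 + size([23, 27, 7, 45, 12, 44, 34])
size([23, 27, 7, 45, 12, 44, 34]) = 1 + size([27, 7, 45, 12, 44, 34])
size([27, 7, 45, 12, 44, 34]) = 1 + size([7, 45, 12, 44, 34])
size([7, 45, 12, 44, 34]) = 1 + size([45, 12, 44, 34])
size([45, 12, 44, 34]) = 1 + size([12, 44, 34])
size([12, 44, 34]) = 1 + size([44, 34])
size([44, 34]) = 1 + size([34])
size([34]) = 1 + size([])
size([]) = 0  (base case)
Unwinding: 1 + 1 + 1 + 1 + 1 + 1 + 1 + 1 + 1 + 0 = 9

9


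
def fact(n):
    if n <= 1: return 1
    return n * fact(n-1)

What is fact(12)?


fact(12)
= 12 * fact(11)
= 12 * 11 * fact(10)
= 12 * 11 * 10 * fact(9)
= 12 * 11 * 10 * 9 * fact(8)
= 12 * 11 * 10 * 9 * 8 * fact(7)
= 12 * 11 * 10 * 9 * 8 * 7 * fact(6)
= 12 * 11 * 10 * 9 * 8 * 7 * 6 * fact(5)
= 12 * 11 * 10 * 9 * 8 * 7 * 6 * 5 * fact(4)
= 12 * 11 * 10 * 9 * 8 * 7 * 6 * 5 * 4 * fact(3)
= 12 * 11 * 10 * 9 * 8 * 7 * 6 * 5 * 4 * 3 * fact(2)
= 12 * 11 * 10 * 9 * 8 * 7 * 6 * 5 * 4 * 3 * 2 * fact(1)
= 12 * 11 * 10 * 9 * 8 * 7 * 6 * 5 * 4 * 3 * 2 * 1
= 479001600

479001600


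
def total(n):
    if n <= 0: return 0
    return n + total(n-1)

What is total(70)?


total(70)
= 70 + 69 + 68 + 67 + 66 + 65 + 64 + 63 + 62 + 61 + 60 + 59 + 58 + 57 + 56 + 55 + 54 + 53 + 52 + 51 + 50 + 49 + 48 + 47 + 46 + 45 + 44 + 43 + 42 + 41 + 40 + 39 + 38 + 37 + 36 + 35 + 34 + 33 + 32 + 31 + 30 + 29 + 28 + 27 + 26 + 25 + 24 + 23 + 22 + 21 + 20 + 19 + 18 + 17 + 16 + 15 + 14 + 13 + 12 + 11 + 10 + 9 + 8 + 7 + 6 + 5 + 4 + 3 + 2 + 1 + total(0)
= 70 + 69 + 68 + 67 + 66 + 65 + 64 + 63 + 62 + 61 + 60 + 59 + 58 + 57 + 56 + 55 + 54 + 53 + 52 + 51 + 50 + 49 + 48 + 47 + 46 + 45 + 44 + 43 + 42 + 41 + 40 + 39 + 38 + 37 + 36 + 35 + 34 + 33 + 32 + 31 + 30 + 29 + 28 + 27 + 26 + 25 + 24 + 23 + 22 + 21 + 20 + 19 + 18 + 17 + 16 + 15 + 14 + 13 + 12 + 11 + 10 + 9 + 8 + 7 + 6 + 5 + 4 + 3 + 2 + 1 + 0
= 2485

2485


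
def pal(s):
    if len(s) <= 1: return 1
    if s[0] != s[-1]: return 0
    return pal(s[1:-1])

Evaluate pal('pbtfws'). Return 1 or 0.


pal('pbtfws'): s[0]='p' != s[-1]='s' -> return 0
Result: 0 (not a palindrome)

0


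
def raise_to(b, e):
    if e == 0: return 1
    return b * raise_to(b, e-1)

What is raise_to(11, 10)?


raise_to(11, 10)
= 11 * raise_to(11, 9)
= 11 * 11 * raise_to(11, 8)
= 11 * 11 * 11 * raise_to(11, 7)
= 11 * 11 * 11 * 11 * raise_to(11, 6)
= 11 * 11 * 11 * 11 * 11 * raise_to(11, 5)
= 11 * 11 * 11 * 11 * 11 * 11 * raise_to(11, 4)
= 11 * 11 * 11 * 11 * 11 * 11 * 11 * raise_to(11, 3)
= 11 * 11 * 11 * 11 * 11 * 11 * 11 * 11 * raise_to(11, 2)
= 11 * 11 * 11 * 11 * 11 * 11 * 11 * 11 * 11 * raise_to(11, 1)
= 11 * 11 * 11 * 11 * 11 * 11 * 11 * 11 * 11 * 11 * raise_to(11, 0)
= 11 * 11 * 11 * 11 * 11 * 11 * 11 * 11 * 11 * 11 * 1
= 25937424601

25937424601


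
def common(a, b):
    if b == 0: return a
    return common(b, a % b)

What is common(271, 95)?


common(271, 95) = common(95, 81)
common(95, 81) = common(81, 14)
common(81, 14) = common(14, 11)
common(14, 11) = common(11, 3)
common(11, 3) = common(3, 2)
common(3, 2) = common(2, 1)
common(2, 1) = common(1, 0)
common(1, 0) = 1  (base case)

1


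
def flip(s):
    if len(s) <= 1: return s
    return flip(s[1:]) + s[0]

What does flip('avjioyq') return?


flip('avjioyq') = flip('vjioyq') + 'a'
flip('vjioyq') = flip('jioyq') + 'v'
flip('jioyq') = flip('ioyq') + 'j'
flip('ioyq') = flip('oyq') + 'i'
flip('oyq') = flip('yq') + 'o'
flip('yq') = flip('q') + 'y'
flip('q') = 'q'  (base case)
Concatenating: 'q' + 'y' + 'o' + 'i' + 'j' + 'v' + 'a' = 'qyoijva'

qyoijva


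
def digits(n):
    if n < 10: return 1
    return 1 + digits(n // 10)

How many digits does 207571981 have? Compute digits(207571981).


digits(207571981) = 1 + digits(20757198)
digits(20757198) = 1 + digits(2075719)
digits(2075719) = 1 + digits(207571)
digits(207571) = 1 + digits(20757)
digits(20757) = 1 + digits(2075)
digits(2075) = 1 + digits(207)
digits(207) = 1 + digits(20)
digits(20) = 1 + digits(2)
digits(2) = 1  (base case: 2 < 10)
Unwinding: 1 + 1 + 1 + 1 + 1 + 1 + 1 + 1 + 1 = 9

9


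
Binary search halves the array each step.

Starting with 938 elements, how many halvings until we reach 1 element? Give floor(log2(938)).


938 / 2 = 469
469 / 2 = 234
234 / 2 = 117
117 / 2 = 58
58 / 2 = 29
29 / 2 = 14
14 / 2 = 7
7 / 2 = 3
3 / 2 = 1
Reached 1 after 9 halvings

9


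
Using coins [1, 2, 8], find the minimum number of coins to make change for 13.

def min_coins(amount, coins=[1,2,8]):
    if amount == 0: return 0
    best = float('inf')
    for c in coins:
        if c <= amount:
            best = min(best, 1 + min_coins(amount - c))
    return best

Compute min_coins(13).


Building up with DP:
min_coins(0) = 0
min_coins(1) = min(1+min_coins(0)=1+0=1) = 1
min_coins(2) = min(1+min_coins(1)=1+1=2, 1+min_coins(0)=1+0=1) = 1
min_coins(3) = min(1+min_coins(2)=1+1=2, 1+min_coins(1)=1+1=2) = 2
min_coins(4) = min(1+min_coins(3)=1+2=3, 1+min_coins(2)=1+1=2) = 2
min_coins(5) = min(1+min_coins(4)=1+2=3, 1+min_coins(3)=1+2=3) = 3
min_coins(6) = min(1+min_coins(5)=1+3=4, 1+min_coins(4)=1+2=3) = 3
min_coins(7) = min(1+min_coins(6)=1+3=4, 1+min_coins(5)=1+3=4) = 4
min_coins(8) = min(1+min_coins(7)=1+4=5, 1+min_coins(6)=1+3=4, 1+min_coins(0)=1+0=1) = 1
min_coins(9) = min(1+min_coins(8)=1+1=2, 1+min_coins(7)=1+4=5, 1+min_coins(1)=1+1=2) = 2
min_coins(10) = min(1+min_coins(9)=1+2=3, 1+min_coins(8)=1+1=2, 1+min_coins(2)=1+1=2) = 2
min_coins(11) = min(1+min_coins(10)=1+2=3, 1+min_coins(9)=1+2=3, 1+min_coins(3)=1+2=3) = 3
min_coins(12) = min(1+min_coins(11)=1+3=4, 1+min_coins(10)=1+2=3, 1+min_coins(4)=1+2=3) = 3
min_coins(13) = min(1+min_coins(12)=1+3=4, 1+min_coins(11)=1+3=4, 1+min_coins(5)=1+3=4) = 4

4


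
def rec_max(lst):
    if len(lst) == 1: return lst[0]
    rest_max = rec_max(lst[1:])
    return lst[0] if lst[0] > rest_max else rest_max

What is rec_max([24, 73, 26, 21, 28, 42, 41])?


rec_max([24, 73, 26, 21, 28, 42, 41]): compare 24 with rec_max([73, 26, 21, 28, 42, 41])
rec_max([73, 26, 21, 28, 42, 41]): compare 73 with rec_max([26, 21, 28, 42, 41])
rec_max([26, 21, 28, 42, 41]): compare 26 with rec_max([21, 28, 42, 41])
rec_max([21, 28, 42, 41]): compare 21 with rec_max([28, 42, 41])
rec_max([28, 42, 41]): compare 28 with rec_max([42, 41])
rec_max([42, 41]): compare 42 with rec_max([41])
rec_max([41]) = 41  (base case)
Compare 42 with 41 -> 42
Compare 28 with 42 -> 42
Compare 21 with 42 -> 42
Compare 26 with 42 -> 42
Compare 73 with 42 -> 73
Compare 24 with 73 -> 73

73


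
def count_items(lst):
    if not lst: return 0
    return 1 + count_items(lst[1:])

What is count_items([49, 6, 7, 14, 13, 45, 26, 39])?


count_items([49, 6, 7, 14, 13, 45, 26, 39]) = 1 + count_items([6, 7, 14, 13, 45, 26, 39])
count_items([6, 7, 14, 13, 45, 26, 39]) = 1 + count_items([7, 14, 13, 45, 26, 39])
count_items([7, 14, 13, 45, 26, 39]) = 1 + count_items([14, 13, 45, 26, 39])
count_items([14, 13, 45, 26, 39]) = 1 + count_items([13, 45, 26, 39])
count_items([13, 45, 26, 39]) = 1 + count_items([45, 26, 39])
count_items([45, 26, 39]) = 1 + count_items([26, 39])
count_items([26, 39]) = 1 + count_items([39])
count_items([39]) = 1 + count_items([])
count_items([]) = 0  (base case)
Unwinding: 1 + 1 + 1 + 1 + 1 + 1 + 1 + 1 + 0 = 8

8


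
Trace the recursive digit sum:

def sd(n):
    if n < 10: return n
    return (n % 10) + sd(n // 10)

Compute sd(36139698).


sd(36139698) = 8 + sd(3613969)
sd(3613969) = 9 + sd(361396)
sd(361396) = 6 + sd(36139)
sd(36139) = 9 + sd(3613)
sd(3613) = 3 + sd(361)
sd(361) = 1 + sd(36)
sd(36) = 6 + sd(3)
sd(3) = 3  (base case)
Total: 8 + 9 + 6 + 9 + 3 + 1 + 6 + 3 = 45

45


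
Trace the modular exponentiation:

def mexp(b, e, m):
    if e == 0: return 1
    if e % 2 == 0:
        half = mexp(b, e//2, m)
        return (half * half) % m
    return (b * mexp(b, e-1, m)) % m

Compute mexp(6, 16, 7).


mexp(6, 16, 7): e is even, compute mexp(6, 8, 7)
  mexp(6, 8, 7): e is even, compute mexp(6, 4, 7)
    mexp(6, 4, 7): e is even, compute mexp(6, 2, 7)
      mexp(6, 2, 7): e is even, compute mexp(6, 1, 7)
        mexp(6, 1, 7): e is odd, compute mexp(6, 0, 7)
          mexp(6, 0, 7) = 1
        (6 * 1) % 7 = 6
      half=6, (6*6) % 7 = 1
    half=1, (1*1) % 7 = 1
  half=1, (1*1) % 7 = 1
half=1, (1*1) % 7 = 1

1


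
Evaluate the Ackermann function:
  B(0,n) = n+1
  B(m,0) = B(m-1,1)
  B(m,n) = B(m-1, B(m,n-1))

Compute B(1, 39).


B(1, 39) = B(0, B(1, 38))
  B(1, 38) = B(0, B(1, 37))
    B(1, 37) = B(0, B(1, 36))
      B(1, 36) = B(0, B(1, 35))
        B(1, 35) = B(0, B(1, 34))
          B(1, 34) = B(0, B(1, 33))
          B(1, 33) = B(0, B(1, 32))
          B(1, 32) = B(0, B(1, 31))
          B(1, 31) = B(0, B(1, 30))
          B(1, 30) = B(0, B(1, 29))
          B(1, 29) = B(0, B(1, 28))
          B(1, 28) = B(0, B(1, 27))
          B(1, 27) = B(0, B(1, 26))
          B(1, 26) = B(0, B(1, 25))
          B(1, 25) = B(0, B(1, 24))
          B(1, 24) = B(0, B(1, 23))
          B(1, 23) = B(0, B(1, 22))
          B(1, 22) = B(0, B(1, 21))
          B(1, 21) = B(0, B(1, 20))
          B(1, 20) = B(0, B(1, 19))
          B(1, 19) = B(0, B(1, 18))
          B(1, 18) = B(0, B(1, 17))
          B(1, 17) = B(0, B(1, 16))
          B(1, 16) = B(0, B(1, 15))
          B(1, 15) = B(0, B(1, 14))
... (trace truncated)
Result: B(1, 39) = 41

41


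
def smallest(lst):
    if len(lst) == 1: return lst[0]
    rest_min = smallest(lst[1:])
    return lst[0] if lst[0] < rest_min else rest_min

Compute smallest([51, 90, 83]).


smallest([51, 90, 83]): compare 51 with smallest([90, 83])
smallest([90, 83]): compare 90 with smallest([83])
smallest([83]) = 83  (base case)
Compare 90 with 83 -> 83
Compare 51 with 83 -> 51

51


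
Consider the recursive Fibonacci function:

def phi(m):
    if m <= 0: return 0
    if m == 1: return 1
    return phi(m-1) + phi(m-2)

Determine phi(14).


Computing phi(14) bottom-up:
phi(0) = 0
phi(1) = 1
phi(2) = phi(1) + phi(0) = 1 + 0 = 1
phi(3) = phi(2) + phi(1) = 1 + 1 = 2
phi(4) = phi(3) + phi(2) = 2 + 1 = 3
phi(5) = phi(4) + phi(3) = 3 + 2 = 5
phi(6) = phi(5) + phi(4) = 5 + 3 = 8
phi(7) = phi(6) + phi(5) = 8 + 5 = 13
phi(8) = phi(7) + phi(6) = 13 + 8 = 21
phi(9) = phi(8) + phi(7) = 21 + 13 = 34
phi(10) = phi(9) + phi(8) = 34 + 21 = 55
phi(11) = phi(10) + phi(9) = 55 + 34 = 89
phi(12) = phi(11) + phi(10) = 89 + 55 = 144
phi(13) = phi(12) + phi(11) = 144 + 89 = 233
phi(14) = phi(13) + phi(12) = 233 + 144 = 377

377


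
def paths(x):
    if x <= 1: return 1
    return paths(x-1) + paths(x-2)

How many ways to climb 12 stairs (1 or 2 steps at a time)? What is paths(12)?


Building up from base cases:
paths(0) = 1
paths(1) = 1
paths(2) = paths(1) + paths(0) = 1 + 1 = 2
paths(3) = paths(2) + paths(1) = 2 + 1 = 3
paths(4) = paths(3) + paths(2) = 3 + 2 = 5
paths(5) = paths(4) + paths(3) = 5 + 3 = 8
paths(6) = paths(5) + paths(4) = 8 + 5 = 13
paths(7) = paths(6) + paths(5) = 13 + 8 = 21
paths(8) = paths(7) + paths(6) = 21 + 13 = 34
paths(9) = paths(8) + paths(7) = 34 + 21 = 55
paths(10) = paths(9) + paths(8) = 55 + 34 = 89
paths(11) = paths(10) + paths(9) = 89 + 55 = 144
paths(12) = paths(11) + paths(10) = 144 + 89 = 233

233


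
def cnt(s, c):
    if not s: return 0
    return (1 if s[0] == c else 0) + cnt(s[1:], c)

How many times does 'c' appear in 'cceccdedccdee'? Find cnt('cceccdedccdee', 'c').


s[0]='c' == 'c' -> 1
s[0]='c' == 'c' -> 1
s[0]='e' != 'c' -> 0
s[0]='c' == 'c' -> 1
s[0]='c' == 'c' -> 1
s[0]='d' != 'c' -> 0
s[0]='e' != 'c' -> 0
s[0]='d' != 'c' -> 0
s[0]='c' == 'c' -> 1
s[0]='c' == 'c' -> 1
s[0]='d' != 'c' -> 0
s[0]='e' != 'c' -> 0
s[0]='e' != 'c' -> 0
Sum: 1 + 1 + 0 + 1 + 1 + 0 + 0 + 0 + 1 + 1 + 0 + 0 + 0 = 6

6


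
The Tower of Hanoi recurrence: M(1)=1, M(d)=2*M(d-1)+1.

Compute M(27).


M(27) = 2 * M(26) + 1
M(26) = 2 * M(25) + 1
M(25) = 2 * M(24) + 1
M(24) = 2 * M(23) + 1
M(23) = 2 * M(22) + 1
M(22) = 2 * M(21) + 1
M(21) = 2 * M(20) + 1
M(20) = 2 * M(19) + 1
M(19) = 2 * M(18) + 1
M(18) = 2 * M(17) + 1
M(17) = 2 * M(16) + 1
M(16) = 2 * M(15) + 1
M(15) = 2 * M(14) + 1
M(14) = 2 * M(13) + 1
M(13) = 2 * M(12) + 1
M(12) = 2 * M(11) + 1
M(11) = 2 * M(10) + 1
M(10) = 2 * M(9) + 1
M(9) = 2 * M(8) + 1
M(8) = 2 * M(7) + 1
M(7) = 2 * M(6) + 1
M(6) = 2 * M(5) + 1
M(5) = 2 * M(4) + 1
M(4) = 2 * M(3) + 1
M(3) = 2 * M(2) + 1
M(2) = 2 * M(1) + 1
M(1) = 1  (base case)
M(2) = 2 * 1 + 1 = 3
M(3) = 2 * 3 + 1 = 7
M(4) = 2 * 7 + 1 = 15
M(5) = 2 * 15 + 1 = 31
M(6) = 2 * 31 + 1 = 63
M(7) = 2 * 63 + 1 = 127
M(8) = 2 * 127 + 1 = 255
M(9) = 2 * 255 + 1 = 511
M(10) = 2 * 511 + 1 = 1023
M(11) = 2 * 1023 + 1 = 2047
M(12) = 2 * 2047 + 1 = 4095
M(13) = 2 * 4095 + 1 = 8191
M(14) = 2 * 8191 + 1 = 16383
M(15) = 2 * 16383 + 1 = 32767
M(16) = 2 * 32767 + 1 = 65535
M(17) = 2 * 65535 + 1 = 131071
M(18) = 2 * 131071 + 1 = 262143
M(19) = 2 * 262143 + 1 = 524287
M(20) = 2 * 524287 + 1 = 1048575
M(21) = 2 * 1048575 + 1 = 2097151
M(22) = 2 * 2097151 + 1 = 4194303
M(23) = 2 * 4194303 + 1 = 8388607
M(24) = 2 * 8388607 + 1 = 16777215
M(25) = 2 * 16777215 + 1 = 33554431
M(26) = 2 * 33554431 + 1 = 67108863
M(27) = 2 * 67108863 + 1 = 134217727

134217727


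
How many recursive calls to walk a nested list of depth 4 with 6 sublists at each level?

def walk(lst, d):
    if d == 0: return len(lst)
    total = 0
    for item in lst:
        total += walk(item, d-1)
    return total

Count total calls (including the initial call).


At depth 0 (root): 1 call
At depth 1: each of 1 parents calls walk on 6 children = 6 calls
At depth 2: each of 6 parents calls walk on 6 children = 36 calls
At depth 3: each of 36 parents calls walk on 6 children = 216 calls
At depth 4: each of 216 parents calls walk on 6 children = 1296 calls
Total: 1 + 6 + 36 + 216 + 1296 = 1555

1555


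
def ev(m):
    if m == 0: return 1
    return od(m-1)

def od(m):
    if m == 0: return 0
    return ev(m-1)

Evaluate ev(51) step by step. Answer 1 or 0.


ev(51) = od(50)
od(50) = ev(49)
ev(49) = od(48)
od(48) = ev(47)
ev(47) = od(46)
od(46) = ev(45)
ev(45) = od(44)
od(44) = ev(43)
ev(43) = od(42)
od(42) = ev(41)
ev(41) = od(40)
od(40) = ev(39)
ev(39) = od(38)
od(38) = ev(37)
ev(37) = od(36)
od(36) = ev(35)
ev(35) = od(34)
od(34) = ev(33)
ev(33) = od(32)
od(32) = ev(31)
ev(31) = od(30)
od(30) = ev(29)
ev(29) = od(28)
od(28) = ev(27)
ev(27) = od(26)
od(26) = ev(25)
ev(25) = od(24)
od(24) = ev(23)
ev(23) = od(22)
od(22) = ev(21)
ev(21) = od(20)
od(20) = ev(19)
ev(19) = od(18)
od(18) = ev(17)
ev(17) = od(16)
od(16) = ev(15)
ev(15) = od(14)
od(14) = ev(13)
ev(13) = od(12)
od(12) = ev(11)
ev(11) = od(10)
od(10) = ev(9)
ev(9) = od(8)
od(8) = ev(7)
ev(7) = od(6)
od(6) = ev(5)
ev(5) = od(4)
od(4) = ev(3)
ev(3) = od(2)
od(2) = ev(1)
ev(1) = od(0)
od(0) = 0  (base case)
Result: 0

0


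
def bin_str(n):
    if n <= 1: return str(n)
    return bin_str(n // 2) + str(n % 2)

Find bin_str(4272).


bin_str(4272) = bin_str(2136) + '0'
bin_str(2136) = bin_str(1068) + '0'
bin_str(1068) = bin_str(534) + '0'
bin_str(534) = bin_str(267) + '0'
bin_str(267) = bin_str(133) + '1'
bin_str(133) = bin_str(66) + '1'
bin_str(66) = bin_str(33) + '0'
bin_str(33) = bin_str(16) + '1'
bin_str(16) = bin_str(8) + '0'
bin_str(8) = bin_str(4) + '0'
bin_str(4) = bin_str(2) + '0'
bin_str(2) = bin_str(1) + '0'
bin_str(1) = '1'  (base case)
Concatenating: '1' + '0' + '0' + '0' + '0' + '1' + '0' + '1' + '1' + '0' + '0' + '0' + '0' = '1000010110000'

1000010110000


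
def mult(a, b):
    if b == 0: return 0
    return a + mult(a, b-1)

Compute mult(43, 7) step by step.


mult(43, 7) = 43 + mult(43, 6)
mult(43, 6) = 43 + mult(43, 5)
mult(43, 5) = 43 + mult(43, 4)
mult(43, 4) = 43 + mult(43, 3)
mult(43, 3) = 43 + mult(43, 2)
mult(43, 2) = 43 + mult(43, 1)
mult(43, 1) = 43 + mult(43, 0)
mult(43, 0) = 0  (base case)
Total: 43 + 43 + 43 + 43 + 43 + 43 + 43 + 0 = 301

301


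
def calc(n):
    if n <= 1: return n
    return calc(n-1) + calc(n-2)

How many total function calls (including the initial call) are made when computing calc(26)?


Let C(n) = total calls for calc(n)
C(0) = 1, C(1) = 1
C(2) = 1 + C(1) + C(0) = 1 + 1 + 1 = 3
C(3) = 1 + C(2) + C(1) = 1 + 3 + 1 = 5
C(4) = 1 + C(3) + C(2) = 1 + 5 + 3 = 9
C(5) = 1 + C(4) + C(3) = 1 + 9 + 5 = 15
C(6) = 1 + C(5) + C(4) = 1 + 15 + 9 = 25
C(7) = 1 + C(6) + C(5) = 1 + 25 + 15 = 41
C(8) = 1 + C(7) + C(6) = 1 + 41 + 25 = 67
C(9) = 1 + C(8) + C(7) = 1 + 67 + 41 = 109
C(10) = 1 + C(9) + C(8) = 1 + 109 + 67 = 177
C(11) = 1 + C(10) + C(9) = 1 + 177 + 109 = 287
C(12) = 1 + C(11) + C(10) = 1 + 287 + 177 = 465
C(13) = 1 + C(12) + C(11) = 1 + 465 + 287 = 753
C(14) = 1 + C(13) + C(12) = 1 + 753 + 465 = 1219
C(15) = 1 + C(14) + C(13) = 1 + 1219 + 753 = 1973
C(16) = 1 + C(15) + C(14) = 1 + 1973 + 1219 = 3193
C(17) = 1 + C(16) + C(15) = 1 + 3193 + 1973 = 5167
C(18) = 1 + C(17) + C(16) = 1 + 5167 + 3193 = 8361
C(19) = 1 + C(18) + C(17) = 1 + 8361 + 5167 = 13529
C(20) = 1 + C(19) + C(18) = 1 + 13529 + 8361 = 21891
C(21) = 1 + C(20) + C(19) = 1 + 21891 + 13529 = 35421
C(22) = 1 + C(21) + C(20) = 1 + 35421 + 21891 = 57313
C(23) = 1 + C(22) + C(21) = 1 + 57313 + 35421 = 92735
C(24) = 1 + C(23) + C(22) = 1 + 92735 + 57313 = 150049
C(25) = 1 + C(24) + C(23) = 1 + 150049 + 92735 = 242785
C(26) = 1 + C(25) + C(24) = 1 + 242785 + 150049 = 392835

392835


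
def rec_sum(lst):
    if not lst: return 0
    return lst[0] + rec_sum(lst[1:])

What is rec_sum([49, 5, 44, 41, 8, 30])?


rec_sum([49, 5, 44, 41, 8, 30]) = 49 + rec_sum([5, 44, 41, 8, 30])
rec_sum([5, 44, 41, 8, 30]) = 5 + rec_sum([44, 41, 8, 30])
rec_sum([44, 41, 8, 30]) = 44 + rec_sum([41, 8, 30])
rec_sum([41, 8, 30]) = 41 + rec_sum([8, 30])
rec_sum([8, 30]) = 8 + rec_sum([30])
rec_sum([30]) = 30 + rec_sum([])
rec_sum([]) = 0  (base case)
Total: 49 + 5 + 44 + 41 + 8 + 30 + 0 = 177

177


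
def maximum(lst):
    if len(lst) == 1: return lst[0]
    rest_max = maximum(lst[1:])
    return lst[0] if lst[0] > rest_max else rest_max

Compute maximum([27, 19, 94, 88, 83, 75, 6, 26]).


maximum([27, 19, 94, 88, 83, 75, 6, 26]): compare 27 with maximum([19, 94, 88, 83, 75, 6, 26])
maximum([19, 94, 88, 83, 75, 6, 26]): compare 19 with maximum([94, 88, 83, 75, 6, 26])
maximum([94, 88, 83, 75, 6, 26]): compare 94 with maximum([88, 83, 75, 6, 26])
maximum([88, 83, 75, 6, 26]): compare 88 with maximum([83, 75, 6, 26])
maximum([83, 75, 6, 26]): compare 83 with maximum([75, 6, 26])
maximum([75, 6, 26]): compare 75 with maximum([6, 26])
maximum([6, 26]): compare 6 with maximum([26])
maximum([26]) = 26  (base case)
Compare 6 with 26 -> 26
Compare 75 with 26 -> 75
Compare 83 with 75 -> 83
Compare 88 with 83 -> 88
Compare 94 with 88 -> 94
Compare 19 with 94 -> 94
Compare 27 with 94 -> 94

94


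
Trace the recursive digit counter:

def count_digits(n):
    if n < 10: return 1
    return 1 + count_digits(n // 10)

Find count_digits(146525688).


count_digits(146525688) = 1 + count_digits(14652568)
count_digits(14652568) = 1 + count_digits(1465256)
count_digits(1465256) = 1 + count_digits(146525)
count_digits(146525) = 1 + count_digits(14652)
count_digits(14652) = 1 + count_digits(1465)
count_digits(1465) = 1 + count_digits(146)
count_digits(146) = 1 + count_digits(14)
count_digits(14) = 1 + count_digits(1)
count_digits(1) = 1  (base case: 1 < 10)
Unwinding: 1 + 1 + 1 + 1 + 1 + 1 + 1 + 1 + 1 = 9

9


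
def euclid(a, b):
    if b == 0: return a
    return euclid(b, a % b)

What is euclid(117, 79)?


euclid(117, 79) = euclid(79, 38)
euclid(79, 38) = euclid(38, 3)
euclid(38, 3) = euclid(3, 2)
euclid(3, 2) = euclid(2, 1)
euclid(2, 1) = euclid(1, 0)
euclid(1, 0) = 1  (base case)

1


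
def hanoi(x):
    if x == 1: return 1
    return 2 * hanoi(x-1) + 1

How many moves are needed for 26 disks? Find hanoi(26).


hanoi(26) = 2 * hanoi(25) + 1
hanoi(25) = 2 * hanoi(24) + 1
hanoi(24) = 2 * hanoi(23) + 1
hanoi(23) = 2 * hanoi(22) + 1
hanoi(22) = 2 * hanoi(21) + 1
hanoi(21) = 2 * hanoi(20) + 1
hanoi(20) = 2 * hanoi(19) + 1
hanoi(19) = 2 * hanoi(18) + 1
hanoi(18) = 2 * hanoi(17) + 1
hanoi(17) = 2 * hanoi(16) + 1
hanoi(16) = 2 * hanoi(15) + 1
hanoi(15) = 2 * hanoi(14) + 1
hanoi(14) = 2 * hanoi(13) + 1
hanoi(13) = 2 * hanoi(12) + 1
hanoi(12) = 2 * hanoi(11) + 1
hanoi(11) = 2 * hanoi(10) + 1
hanoi(10) = 2 * hanoi(9) + 1
hanoi(9) = 2 * hanoi(8) + 1
hanoi(8) = 2 * hanoi(7) + 1
hanoi(7) = 2 * hanoi(6) + 1
hanoi(6) = 2 * hanoi(5) + 1
hanoi(5) = 2 * hanoi(4) + 1
hanoi(4) = 2 * hanoi(3) + 1
hanoi(3) = 2 * hanoi(2) + 1
hanoi(2) = 2 * hanoi(1) + 1
hanoi(1) = 1  (base case)
hanoi(2) = 2 * 1 + 1 = 3
hanoi(3) = 2 * 3 + 1 = 7
hanoi(4) = 2 * 7 + 1 = 15
hanoi(5) = 2 * 15 + 1 = 31
hanoi(6) = 2 * 31 + 1 = 63
hanoi(7) = 2 * 63 + 1 = 127
hanoi(8) = 2 * 127 + 1 = 255
hanoi(9) = 2 * 255 + 1 = 511
hanoi(10) = 2 * 511 + 1 = 1023
hanoi(11) = 2 * 1023 + 1 = 2047
hanoi(12) = 2 * 2047 + 1 = 4095
hanoi(13) = 2 * 4095 + 1 = 8191
hanoi(14) = 2 * 8191 + 1 = 16383
hanoi(15) = 2 * 16383 + 1 = 32767
hanoi(16) = 2 * 32767 + 1 = 65535
hanoi(17) = 2 * 65535 + 1 = 131071
hanoi(18) = 2 * 131071 + 1 = 262143
hanoi(19) = 2 * 262143 + 1 = 524287
hanoi(20) = 2 * 524287 + 1 = 1048575
hanoi(21) = 2 * 1048575 + 1 = 2097151
hanoi(22) = 2 * 2097151 + 1 = 4194303
hanoi(23) = 2 * 4194303 + 1 = 8388607
hanoi(24) = 2 * 8388607 + 1 = 16777215
hanoi(25) = 2 * 16777215 + 1 = 33554431
hanoi(26) = 2 * 33554431 + 1 = 67108863

67108863


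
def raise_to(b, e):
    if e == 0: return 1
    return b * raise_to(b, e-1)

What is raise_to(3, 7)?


raise_to(3, 7)
= 3 * raise_to(3, 6)
= 3 * 3 * raise_to(3, 5)
= 3 * 3 * 3 * raise_to(3, 4)
= 3 * 3 * 3 * 3 * raise_to(3, 3)
= 3 * 3 * 3 * 3 * 3 * raise_to(3, 2)
= 3 * 3 * 3 * 3 * 3 * 3 * raise_to(3, 1)
= 3 * 3 * 3 * 3 * 3 * 3 * 3 * raise_to(3, 0)
= 3 * 3 * 3 * 3 * 3 * 3 * 3 * 1
= 2187

2187


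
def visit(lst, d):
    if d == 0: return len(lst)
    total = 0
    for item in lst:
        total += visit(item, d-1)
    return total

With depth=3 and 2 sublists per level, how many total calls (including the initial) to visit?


At depth 0 (root): 1 call
At depth 1: each of 1 parents calls visit on 2 children = 2 calls
At depth 2: each of 2 parents calls visit on 2 children = 4 calls
At depth 3: each of 4 parents calls visit on 2 children = 8 calls
Total: 1 + 2 + 4 + 8 = 15

15


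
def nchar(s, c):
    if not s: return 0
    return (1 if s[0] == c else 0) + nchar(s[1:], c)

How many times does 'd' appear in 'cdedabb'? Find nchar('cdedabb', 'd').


s[0]='c' != 'd' -> 0
s[0]='d' == 'd' -> 1
s[0]='e' != 'd' -> 0
s[0]='d' == 'd' -> 1
s[0]='a' != 'd' -> 0
s[0]='b' != 'd' -> 0
s[0]='b' != 'd' -> 0
Sum: 0 + 1 + 0 + 1 + 0 + 0 + 0 = 2

2


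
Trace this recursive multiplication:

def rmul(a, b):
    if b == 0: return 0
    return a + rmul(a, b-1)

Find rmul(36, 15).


rmul(36, 15) = 36 + rmul(36, 14)
rmul(36, 14) = 36 + rmul(36, 13)
rmul(36, 13) = 36 + rmul(36, 12)
rmul(36, 12) = 36 + rmul(36, 11)
rmul(36, 11) = 36 + rmul(36, 10)
rmul(36, 10) = 36 + rmul(36, 9)
rmul(36, 9) = 36 + rmul(36, 8)
rmul(36, 8) = 36 + rmul(36, 7)
rmul(36, 7) = 36 + rmul(36, 6)
rmul(36, 6) = 36 + rmul(36, 5)
rmul(36, 5) = 36 + rmul(36, 4)
rmul(36, 4) = 36 + rmul(36, 3)
rmul(36, 3) = 36 + rmul(36, 2)
rmul(36, 2) = 36 + rmul(36, 1)
rmul(36, 1) = 36 + rmul(36, 0)
rmul(36, 0) = 0  (base case)
Total: 36 + 36 + 36 + 36 + 36 + 36 + 36 + 36 + 36 + 36 + 36 + 36 + 36 + 36 + 36 + 0 = 540

540


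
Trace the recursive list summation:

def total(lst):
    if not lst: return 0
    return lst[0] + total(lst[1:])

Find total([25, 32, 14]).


total([25, 32, 14]) = 25 + total([32, 14])
total([32, 14]) = 32 + total([14])
total([14]) = 14 + total([])
total([]) = 0  (base case)
Total: 25 + 32 + 14 + 0 = 71

71


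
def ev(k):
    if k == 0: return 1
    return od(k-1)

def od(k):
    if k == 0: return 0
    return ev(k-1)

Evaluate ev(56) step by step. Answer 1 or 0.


ev(56) = od(55)
od(55) = ev(54)
ev(54) = od(53)
od(53) = ev(52)
ev(52) = od(51)
od(51) = ev(50)
ev(50) = od(49)
od(49) = ev(48)
ev(48) = od(47)
od(47) = ev(46)
ev(46) = od(45)
od(45) = ev(44)
ev(44) = od(43)
od(43) = ev(42)
ev(42) = od(41)
od(41) = ev(40)
ev(40) = od(39)
od(39) = ev(38)
ev(38) = od(37)
od(37) = ev(36)
ev(36) = od(35)
od(35) = ev(34)
ev(34) = od(33)
od(33) = ev(32)
ev(32) = od(31)
od(31) = ev(30)
ev(30) = od(29)
od(29) = ev(28)
ev(28) = od(27)
od(27) = ev(26)
ev(26) = od(25)
od(25) = ev(24)
ev(24) = od(23)
od(23) = ev(22)
ev(22) = od(21)
od(21) = ev(20)
ev(20) = od(19)
od(19) = ev(18)
ev(18) = od(17)
od(17) = ev(16)
ev(16) = od(15)
od(15) = ev(14)
ev(14) = od(13)
od(13) = ev(12)
ev(12) = od(11)
od(11) = ev(10)
ev(10) = od(9)
od(9) = ev(8)
ev(8) = od(7)
od(7) = ev(6)
ev(6) = od(5)
od(5) = ev(4)
ev(4) = od(3)
od(3) = ev(2)
ev(2) = od(1)
od(1) = ev(0)
ev(0) = 1  (base case)
Result: 1

1


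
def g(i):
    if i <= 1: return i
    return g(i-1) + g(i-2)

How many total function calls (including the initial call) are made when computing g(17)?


Let C(n) = total calls for g(n)
C(0) = 1, C(1) = 1
C(2) = 1 + C(1) + C(0) = 1 + 1 + 1 = 3
C(3) = 1 + C(2) + C(1) = 1 + 3 + 1 = 5
C(4) = 1 + C(3) + C(2) = 1 + 5 + 3 = 9
C(5) = 1 + C(4) + C(3) = 1 + 9 + 5 = 15
C(6) = 1 + C(5) + C(4) = 1 + 15 + 9 = 25
C(7) = 1 + C(6) + C(5) = 1 + 25 + 15 = 41
C(8) = 1 + C(7) + C(6) = 1 + 41 + 25 = 67
C(9) = 1 + C(8) + C(7) = 1 + 67 + 41 = 109
C(10) = 1 + C(9) + C(8) = 1 + 109 + 67 = 177
C(11) = 1 + C(10) + C(9) = 1 + 177 + 109 = 287
C(12) = 1 + C(11) + C(10) = 1 + 287 + 177 = 465
C(13) = 1 + C(12) + C(11) = 1 + 465 + 287 = 753
C(14) = 1 + C(13) + C(12) = 1 + 753 + 465 = 1219
C(15) = 1 + C(14) + C(13) = 1 + 1219 + 753 = 1973
C(16) = 1 + C(15) + C(14) = 1 + 1973 + 1219 = 3193
C(17) = 1 + C(16) + C(15) = 1 + 3193 + 1973 = 5167

5167


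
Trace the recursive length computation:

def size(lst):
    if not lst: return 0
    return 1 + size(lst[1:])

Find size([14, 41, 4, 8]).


size([14, 41, 4, 8]) = 1 + size([41, 4, 8])
size([41, 4, 8]) = 1 + size([4, 8])
size([4, 8]) = 1 + size([8])
size([8]) = 1 + size([])
size([]) = 0  (base case)
Unwinding: 1 + 1 + 1 + 1 + 0 = 4

4


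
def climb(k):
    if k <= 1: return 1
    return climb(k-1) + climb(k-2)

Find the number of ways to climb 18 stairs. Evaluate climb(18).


Building up from base cases:
climb(0) = 1
climb(1) = 1
climb(2) = climb(1) + climb(0) = 1 + 1 = 2
climb(3) = climb(2) + climb(1) = 2 + 1 = 3
climb(4) = climb(3) + climb(2) = 3 + 2 = 5
climb(5) = climb(4) + climb(3) = 5 + 3 = 8
climb(6) = climb(5) + climb(4) = 8 + 5 = 13
climb(7) = climb(6) + climb(5) = 13 + 8 = 21
climb(8) = climb(7) + climb(6) = 21 + 13 = 34
climb(9) = climb(8) + climb(7) = 34 + 21 = 55
climb(10) = climb(9) + climb(8) = 55 + 34 = 89
climb(11) = climb(10) + climb(9) = 89 + 55 = 144
climb(12) = climb(11) + climb(10) = 144 + 89 = 233
climb(13) = climb(12) + climb(11) = 233 + 144 = 377
climb(14) = climb(13) + climb(12) = 377 + 233 = 610
climb(15) = climb(14) + climb(13) = 610 + 377 = 987
climb(16) = climb(15) + climb(14) = 987 + 610 = 1597
climb(17) = climb(16) + climb(15) = 1597 + 987 = 2584
climb(18) = climb(17) + climb(16) = 2584 + 1597 = 4181

4181


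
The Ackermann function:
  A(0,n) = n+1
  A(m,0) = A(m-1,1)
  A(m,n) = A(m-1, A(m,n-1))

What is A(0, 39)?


A(0, 39) = 40
Result: A(0, 39) = 40

40


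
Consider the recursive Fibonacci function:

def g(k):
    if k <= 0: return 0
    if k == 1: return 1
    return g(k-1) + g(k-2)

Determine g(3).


Computing g(3) bottom-up:
g(0) = 0
g(1) = 1
g(2) = g(1) + g(0) = 1 + 0 = 1
g(3) = g(2) + g(1) = 1 + 1 = 2

2


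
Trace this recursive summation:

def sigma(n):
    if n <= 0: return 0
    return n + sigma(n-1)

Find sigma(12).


sigma(12)
= 12 + 11 + 10 + 9 + 8 + 7 + 6 + 5 + 4 + 3 + 2 + 1 + sigma(0)
= 12 + 11 + 10 + 9 + 8 + 7 + 6 + 5 + 4 + 3 + 2 + 1 + 0
= 78

78


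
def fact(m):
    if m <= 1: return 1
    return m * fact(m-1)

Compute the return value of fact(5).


fact(5)
= 5 * fact(4)
= 5 * 4 * fact(3)
= 5 * 4 * 3 * fact(2)
= 5 * 4 * 3 * 2 * fact(1)
= 5 * 4 * 3 * 2 * 1
= 120

120


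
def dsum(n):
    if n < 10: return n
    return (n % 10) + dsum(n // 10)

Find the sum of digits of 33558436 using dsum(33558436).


dsum(33558436) = 6 + dsum(3355843)
dsum(3355843) = 3 + dsum(335584)
dsum(335584) = 4 + dsum(33558)
dsum(33558) = 8 + dsum(3355)
dsum(3355) = 5 + dsum(335)
dsum(335) = 5 + dsum(33)
dsum(33) = 3 + dsum(3)
dsum(3) = 3  (base case)
Total: 6 + 3 + 4 + 8 + 5 + 5 + 3 + 3 = 37

37


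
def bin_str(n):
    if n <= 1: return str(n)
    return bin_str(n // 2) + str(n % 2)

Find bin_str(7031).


bin_str(7031) = bin_str(3515) + '1'
bin_str(3515) = bin_str(1757) + '1'
bin_str(1757) = bin_str(878) + '1'
bin_str(878) = bin_str(439) + '0'
bin_str(439) = bin_str(219) + '1'
bin_str(219) = bin_str(109) + '1'
bin_str(109) = bin_str(54) + '1'
bin_str(54) = bin_str(27) + '0'
bin_str(27) = bin_str(13) + '1'
bin_str(13) = bin_str(6) + '1'
bin_str(6) = bin_str(3) + '0'
bin_str(3) = bin_str(1) + '1'
bin_str(1) = '1'  (base case)
Concatenating: '1' + '1' + '0' + '1' + '1' + '0' + '1' + '1' + '1' + '0' + '1' + '1' + '1' = '1101101110111'

1101101110111


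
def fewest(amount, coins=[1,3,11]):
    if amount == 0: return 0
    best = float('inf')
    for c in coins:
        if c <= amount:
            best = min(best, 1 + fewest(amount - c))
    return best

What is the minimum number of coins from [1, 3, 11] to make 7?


Building up with DP:
fewest(0) = 0
fewest(1) = min(1+fewest(0)=1+0=1) = 1
fewest(2) = min(1+fewest(1)=1+1=2) = 2
fewest(3) = min(1+fewest(2)=1+2=3, 1+fewest(0)=1+0=1) = 1
fewest(4) = min(1+fewest(3)=1+1=2, 1+fewest(1)=1+1=2) = 2
fewest(5) = min(1+fewest(4)=1+2=3, 1+fewest(2)=1+2=3) = 3
fewest(6) = min(1+fewest(5)=1+3=4, 1+fewest(3)=1+1=2) = 2
fewest(7) = min(1+fewest(6)=1+2=3, 1+fewest(4)=1+2=3) = 3

3


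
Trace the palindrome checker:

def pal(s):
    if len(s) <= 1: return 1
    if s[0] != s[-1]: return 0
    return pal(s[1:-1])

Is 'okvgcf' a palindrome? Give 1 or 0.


pal('okvgcf'): s[0]='o' != s[-1]='f' -> return 0
Result: 0 (not a palindrome)

0


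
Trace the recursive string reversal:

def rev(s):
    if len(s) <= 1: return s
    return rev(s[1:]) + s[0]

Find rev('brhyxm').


rev('brhyxm') = rev('rhyxm') + 'b'
rev('rhyxm') = rev('hyxm') + 'r'
rev('hyxm') = rev('yxm') + 'h'
rev('yxm') = rev('xm') + 'y'
rev('xm') = rev('m') + 'x'
rev('m') = 'm'  (base case)
Concatenating: 'm' + 'x' + 'y' + 'h' + 'r' + 'b' = 'mxyhrb'

mxyhrb


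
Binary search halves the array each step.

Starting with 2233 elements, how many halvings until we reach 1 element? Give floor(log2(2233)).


2233 / 2 = 1116
1116 / 2 = 558
558 / 2 = 279
279 / 2 = 139
139 / 2 = 69
69 / 2 = 34
34 / 2 = 17
17 / 2 = 8
8 / 2 = 4
4 / 2 = 2
2 / 2 = 1
Reached 1 after 11 halvings

11


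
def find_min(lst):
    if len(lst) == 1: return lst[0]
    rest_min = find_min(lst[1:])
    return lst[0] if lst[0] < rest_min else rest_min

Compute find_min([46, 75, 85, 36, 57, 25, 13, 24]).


find_min([46, 75, 85, 36, 57, 25, 13, 24]): compare 46 with find_min([75, 85, 36, 57, 25, 13, 24])
find_min([75, 85, 36, 57, 25, 13, 24]): compare 75 with find_min([85, 36, 57, 25, 13, 24])
find_min([85, 36, 57, 25, 13, 24]): compare 85 with find_min([36, 57, 25, 13, 24])
find_min([36, 57, 25, 13, 24]): compare 36 with find_min([57, 25, 13, 24])
find_min([57, 25, 13, 24]): compare 57 with find_min([25, 13, 24])
find_min([25, 13, 24]): compare 25 with find_min([13, 24])
find_min([13, 24]): compare 13 with find_min([24])
find_min([24]) = 24  (base case)
Compare 13 with 24 -> 13
Compare 25 with 13 -> 13
Compare 57 with 13 -> 13
Compare 36 with 13 -> 13
Compare 85 with 13 -> 13
Compare 75 with 13 -> 13
Compare 46 with 13 -> 13

13


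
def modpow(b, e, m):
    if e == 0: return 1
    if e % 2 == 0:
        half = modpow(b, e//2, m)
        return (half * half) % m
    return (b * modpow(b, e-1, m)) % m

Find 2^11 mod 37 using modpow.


modpow(2, 11, 37): e is odd, compute modpow(2, 10, 37)
  modpow(2, 10, 37): e is even, compute modpow(2, 5, 37)
    modpow(2, 5, 37): e is odd, compute modpow(2, 4, 37)
      modpow(2, 4, 37): e is even, compute modpow(2, 2, 37)
        modpow(2, 2, 37): e is even, compute modpow(2, 1, 37)
          modpow(2, 1, 37): e is odd, compute modpow(2, 0, 37)
          modpow(2, 0, 37) = 1
          (2 * 1) % 37 = 2
        half=2, (2*2) % 37 = 4
      half=4, (4*4) % 37 = 16
    (2 * 16) % 37 = 32
  half=32, (32*32) % 37 = 25
(2 * 25) % 37 = 13

13


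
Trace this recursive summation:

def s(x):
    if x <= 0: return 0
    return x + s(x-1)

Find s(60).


s(60)
= 60 + 59 + 58 + 57 + 56 + 55 + 54 + 53 + 52 + 51 + 50 + 49 + 48 + 47 + 46 + 45 + 44 + 43 + 42 + 41 + 40 + 39 + 38 + 37 + 36 + 35 + 34 + 33 + 32 + 31 + 30 + 29 + 28 + 27 + 26 + 25 + 24 + 23 + 22 + 21 + 20 + 19 + 18 + 17 + 16 + 15 + 14 + 13 + 12 + 11 + 10 + 9 + 8 + 7 + 6 + 5 + 4 + 3 + 2 + 1 + s(0)
= 60 + 59 + 58 + 57 + 56 + 55 + 54 + 53 + 52 + 51 + 50 + 49 + 48 + 47 + 46 + 45 + 44 + 43 + 42 + 41 + 40 + 39 + 38 + 37 + 36 + 35 + 34 + 33 + 32 + 31 + 30 + 29 + 28 + 27 + 26 + 25 + 24 + 23 + 22 + 21 + 20 + 19 + 18 + 17 + 16 + 15 + 14 + 13 + 12 + 11 + 10 + 9 + 8 + 7 + 6 + 5 + 4 + 3 + 2 + 1 + 0
= 1830

1830


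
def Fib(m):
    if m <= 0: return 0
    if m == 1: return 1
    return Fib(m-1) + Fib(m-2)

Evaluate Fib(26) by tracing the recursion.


Computing Fib(26) bottom-up:
Fib(0) = 0
Fib(1) = 1
Fib(2) = Fib(1) + Fib(0) = 1 + 0 = 1
Fib(3) = Fib(2) + Fib(1) = 1 + 1 = 2
Fib(4) = Fib(3) + Fib(2) = 2 + 1 = 3
Fib(5) = Fib(4) + Fib(3) = 3 + 2 = 5
Fib(6) = Fib(5) + Fib(4) = 5 + 3 = 8
Fib(7) = Fib(6) + Fib(5) = 8 + 5 = 13
Fib(8) = Fib(7) + Fib(6) = 13 + 8 = 21
Fib(9) = Fib(8) + Fib(7) = 21 + 13 = 34
Fib(10) = Fib(9) + Fib(8) = 34 + 21 = 55
Fib(11) = Fib(10) + Fib(9) = 55 + 34 = 89
Fib(12) = Fib(11) + Fib(10) = 89 + 55 = 144
Fib(13) = Fib(12) + Fib(11) = 144 + 89 = 233
Fib(14) = Fib(13) + Fib(12) = 233 + 144 = 377
Fib(15) = Fib(14) + Fib(13) = 377 + 233 = 610
Fib(16) = Fib(15) + Fib(14) = 610 + 377 = 987
Fib(17) = Fib(16) + Fib(15) = 987 + 610 = 1597
Fib(18) = Fib(17) + Fib(16) = 1597 + 987 = 2584
Fib(19) = Fib(18) + Fib(17) = 2584 + 1597 = 4181
Fib(20) = Fib(19) + Fib(18) = 4181 + 2584 = 6765
Fib(21) = Fib(20) + Fib(19) = 6765 + 4181 = 10946
Fib(22) = Fib(21) + Fib(20) = 10946 + 6765 = 17711
Fib(23) = Fib(22) + Fib(21) = 17711 + 10946 = 28657
Fib(24) = Fib(23) + Fib(22) = 28657 + 17711 = 46368
Fib(25) = Fib(24) + Fib(23) = 46368 + 28657 = 75025
Fib(26) = Fib(25) + Fib(24) = 75025 + 46368 = 121393

121393


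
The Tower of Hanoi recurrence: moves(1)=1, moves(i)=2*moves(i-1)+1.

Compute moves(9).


moves(9) = 2 * moves(8) + 1
moves(8) = 2 * moves(7) + 1
moves(7) = 2 * moves(6) + 1
moves(6) = 2 * moves(5) + 1
moves(5) = 2 * moves(4) + 1
moves(4) = 2 * moves(3) + 1
moves(3) = 2 * moves(2) + 1
moves(2) = 2 * moves(1) + 1
moves(1) = 1  (base case)
moves(2) = 2 * 1 + 1 = 3
moves(3) = 2 * 3 + 1 = 7
moves(4) = 2 * 7 + 1 = 15
moves(5) = 2 * 15 + 1 = 31
moves(6) = 2 * 31 + 1 = 63
moves(7) = 2 * 63 + 1 = 127
moves(8) = 2 * 127 + 1 = 255
moves(9) = 2 * 255 + 1 = 511

511


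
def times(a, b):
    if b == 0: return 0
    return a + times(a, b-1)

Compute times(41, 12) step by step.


times(41, 12) = 41 + times(41, 11)
times(41, 11) = 41 + times(41, 10)
times(41, 10) = 41 + times(41, 9)
times(41, 9) = 41 + times(41, 8)
times(41, 8) = 41 + times(41, 7)
times(41, 7) = 41 + times(41, 6)
times(41, 6) = 41 + times(41, 5)
times(41, 5) = 41 + times(41, 4)
times(41, 4) = 41 + times(41, 3)
times(41, 3) = 41 + times(41, 2)
times(41, 2) = 41 + times(41, 1)
times(41, 1) = 41 + times(41, 0)
times(41, 0) = 0  (base case)
Total: 41 + 41 + 41 + 41 + 41 + 41 + 41 + 41 + 41 + 41 + 41 + 41 + 0 = 492

492


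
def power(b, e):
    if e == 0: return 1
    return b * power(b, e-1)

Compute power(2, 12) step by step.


power(2, 12)
= 2 * power(2, 11)
= 2 * 2 * power(2, 10)
= 2 * 2 * 2 * power(2, 9)
= 2 * 2 * 2 * 2 * power(2, 8)
= 2 * 2 * 2 * 2 * 2 * power(2, 7)
= 2 * 2 * 2 * 2 * 2 * 2 * power(2, 6)
= 2 * 2 * 2 * 2 * 2 * 2 * 2 * power(2, 5)
= 2 * 2 * 2 * 2 * 2 * 2 * 2 * 2 * power(2, 4)
= 2 * 2 * 2 * 2 * 2 * 2 * 2 * 2 * 2 * power(2, 3)
= 2 * 2 * 2 * 2 * 2 * 2 * 2 * 2 * 2 * 2 * power(2, 2)
= 2 * 2 * 2 * 2 * 2 * 2 * 2 * 2 * 2 * 2 * 2 * power(2, 1)
= 2 * 2 * 2 * 2 * 2 * 2 * 2 * 2 * 2 * 2 * 2 * 2 * power(2, 0)
= 2 * 2 * 2 * 2 * 2 * 2 * 2 * 2 * 2 * 2 * 2 * 2 * 1
= 4096

4096


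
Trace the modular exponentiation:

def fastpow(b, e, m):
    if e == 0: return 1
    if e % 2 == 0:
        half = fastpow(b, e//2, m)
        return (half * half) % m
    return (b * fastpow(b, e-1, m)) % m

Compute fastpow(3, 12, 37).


fastpow(3, 12, 37): e is even, compute fastpow(3, 6, 37)
  fastpow(3, 6, 37): e is even, compute fastpow(3, 3, 37)
    fastpow(3, 3, 37): e is odd, compute fastpow(3, 2, 37)
      fastpow(3, 2, 37): e is even, compute fastpow(3, 1, 37)
        fastpow(3, 1, 37): e is odd, compute fastpow(3, 0, 37)
          fastpow(3, 0, 37) = 1
        (3 * 1) % 37 = 3
      half=3, (3*3) % 37 = 9
    (3 * 9) % 37 = 27
  half=27, (27*27) % 37 = 26
half=26, (26*26) % 37 = 10

10


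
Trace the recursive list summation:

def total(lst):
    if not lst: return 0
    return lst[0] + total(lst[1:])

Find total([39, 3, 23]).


total([39, 3, 23]) = 39 + total([3, 23])
total([3, 23]) = 3 + total([23])
total([23]) = 23 + total([])
total([]) = 0  (base case)
Total: 39 + 3 + 23 + 0 = 65

65


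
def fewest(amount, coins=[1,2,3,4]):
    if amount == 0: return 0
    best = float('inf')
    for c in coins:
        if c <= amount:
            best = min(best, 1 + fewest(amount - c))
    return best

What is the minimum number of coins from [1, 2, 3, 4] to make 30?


Building up with DP:
fewest(0) = 0
fewest(1) = min(1+fewest(0)=1+0=1) = 1
fewest(2) = min(1+fewest(1)=1+1=2, 1+fewest(0)=1+0=1) = 1
fewest(3) = min(1+fewest(2)=1+1=2, 1+fewest(1)=1+1=2, 1+fewest(0)=1+0=1) = 1
fewest(4) = min(1+fewest(3)=1+1=2, 1+fewest(2)=1+1=2, 1+fewest(1)=1+1=2, 1+fewest(0)=1+0=1) = 1
fewest(5) = min(1+fewest(4)=1+1=2, 1+fewest(3)=1+1=2, 1+fewest(2)=1+1=2, 1+fewest(1)=1+1=2) = 2
fewest(6) = min(1+fewest(5)=1+2=3, 1+fewest(4)=1+1=2, 1+fewest(3)=1+1=2, 1+fewest(2)=1+1=2) = 2
fewest(7) = min(1+fewest(6)=1+2=3, 1+fewest(5)=1+2=3, 1+fewest(4)=1+1=2, 1+fewest(3)=1+1=2) = 2
fewest(8) = min(1+fewest(7)=1+2=3, 1+fewest(6)=1+2=3, 1+fewest(5)=1+2=3, 1+fewest(4)=1+1=2) = 2
fewest(9) = min(1+fewest(8)=1+2=3, 1+fewest(7)=1+2=3, 1+fewest(6)=1+2=3, 1+fewest(5)=1+2=3) = 3
fewest(10) = min(1+fewest(9)=1+3=4, 1+fewest(8)=1+2=3, 1+fewest(7)=1+2=3, 1+fewest(6)=1+2=3) = 3
fewest(11) = min(1+fewest(10)=1+3=4, 1+fewest(9)=1+3=4, 1+fewest(8)=1+2=3, 1+fewest(7)=1+2=3) = 3
fewest(12) = min(1+fewest(11)=1+3=4, 1+fewest(10)=1+3=4, 1+fewest(9)=1+3=4, 1+fewest(8)=1+2=3) = 3
fewest(13) = min(1+fewest(12)=1+3=4, 1+fewest(11)=1+3=4, 1+fewest(10)=1+3=4, 1+fewest(9)=1+3=4) = 4
fewest(14) = min(1+fewest(13)=1+4=5, 1+fewest(12)=1+3=4, 1+fewest(11)=1+3=4, 1+fewest(10)=1+3=4) = 4
fewest(15) = min(1+fewest(14)=1+4=5, 1+fewest(13)=1+4=5, 1+fewest(12)=1+3=4, 1+fewest(11)=1+3=4) = 4
fewest(16) = min(1+fewest(15)=1+4=5, 1+fewest(14)=1+4=5, 1+fewest(13)=1+4=5, 1+fewest(12)=1+3=4) = 4
fewest(17) = min(1+fewest(16)=1+4=5, 1+fewest(15)=1+4=5, 1+fewest(14)=1+4=5, 1+fewest(13)=1+4=5) = 5
fewest(18) = min(1+fewest(17)=1+5=6, 1+fewest(16)=1+4=5, 1+fewest(15)=1+4=5, 1+fewest(14)=1+4=5) = 5
fewest(19) = min(1+fewest(18)=1+5=6, 1+fewest(17)=1+5=6, 1+fewest(16)=1+4=5, 1+fewest(15)=1+4=5) = 5
fewest(20) = min(1+fewest(19)=1+5=6, 1+fewest(18)=1+5=6, 1+fewest(17)=1+5=6, 1+fewest(16)=1+4=5) = 5
fewest(21) = min(1+fewest(20)=1+5=6, 1+fewest(19)=1+5=6, 1+fewest(18)=1+5=6, 1+fewest(17)=1+5=6) = 6
fewest(22) = min(1+fewest(21)=1+6=7, 1+fewest(20)=1+5=6, 1+fewest(19)=1+5=6, 1+fewest(18)=1+5=6) = 6
fewest(23) = min(1+fewest(22)=1+6=7, 1+fewest(21)=1+6=7, 1+fewest(20)=1+5=6, 1+fewest(19)=1+5=6) = 6
fewest(24) = min(1+fewest(23)=1+6=7, 1+fewest(22)=1+6=7, 1+fewest(21)=1+6=7, 1+fewest(20)=1+5=6) = 6
fewest(25) = min(1+fewest(24)=1+6=7, 1+fewest(23)=1+6=7, 1+fewest(22)=1+6=7, 1+fewest(21)=1+6=7) = 7
fewest(26) = min(1+fewest(25)=1+7=8, 1+fewest(24)=1+6=7, 1+fewest(23)=1+6=7, 1+fewest(22)=1+6=7) = 7
fewest(27) = min(1+fewest(26)=1+7=8, 1+fewest(25)=1+7=8, 1+fewest(24)=1+6=7, 1+fewest(23)=1+6=7) = 7
fewest(28) = min(1+fewest(27)=1+7=8, 1+fewest(26)=1+7=8, 1+fewest(25)=1+7=8, 1+fewest(24)=1+6=7) = 7
fewest(29) = min(1+fewest(28)=1+7=8, 1+fewest(27)=1+7=8, 1+fewest(26)=1+7=8, 1+fewest(25)=1+7=8) = 8
fewest(30) = min(1+fewest(29)=1+8=9, 1+fewest(28)=1+7=8, 1+fewest(27)=1+7=8, 1+fewest(26)=1+7=8) = 8

8
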